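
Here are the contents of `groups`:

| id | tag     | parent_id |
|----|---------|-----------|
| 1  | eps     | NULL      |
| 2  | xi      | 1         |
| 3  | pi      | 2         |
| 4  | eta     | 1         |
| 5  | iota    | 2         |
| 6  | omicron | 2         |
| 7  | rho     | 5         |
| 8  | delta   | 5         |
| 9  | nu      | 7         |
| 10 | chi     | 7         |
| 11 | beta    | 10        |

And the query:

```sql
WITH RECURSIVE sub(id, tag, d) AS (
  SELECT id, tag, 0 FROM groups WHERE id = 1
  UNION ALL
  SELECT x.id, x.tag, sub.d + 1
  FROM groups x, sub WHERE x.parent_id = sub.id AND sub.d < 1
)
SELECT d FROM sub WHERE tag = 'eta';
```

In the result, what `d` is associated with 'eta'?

1

Base: id=1 (eps) at d 0.
Iteration 1: rows with parent_id in {1} -> xi (id 2, d 1), eta (id 4, d 1).
Iteration 2: d < 1 fails for all current rows; recursion stops.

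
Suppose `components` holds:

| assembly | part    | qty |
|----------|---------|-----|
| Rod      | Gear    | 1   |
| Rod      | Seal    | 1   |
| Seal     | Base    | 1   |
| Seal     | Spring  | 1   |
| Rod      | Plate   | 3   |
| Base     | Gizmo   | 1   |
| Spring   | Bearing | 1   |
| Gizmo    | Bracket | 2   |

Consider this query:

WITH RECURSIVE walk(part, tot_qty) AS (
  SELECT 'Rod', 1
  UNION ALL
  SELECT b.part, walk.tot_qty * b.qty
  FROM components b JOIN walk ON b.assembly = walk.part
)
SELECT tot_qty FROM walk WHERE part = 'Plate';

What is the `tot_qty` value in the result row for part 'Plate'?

Base: (Rod, tot_qty=1).
Iteration 1: components of {Rod} -> Gear = 1*1 = 1, Plate = 1*3 = 3, Seal = 1*1 = 1.
Iteration 2: components of {Gear,Plate,Seal} -> Base = 1*1 = 1, Spring = 1*1 = 1.
Iteration 3: components of {Base,Spring} -> Bearing = 1*1 = 1, Gizmo = 1*1 = 1.
Iteration 4: components of {Bearing,Gizmo} -> Bracket = 1*2 = 2.
Iteration 5: no further components; recursion stops.

3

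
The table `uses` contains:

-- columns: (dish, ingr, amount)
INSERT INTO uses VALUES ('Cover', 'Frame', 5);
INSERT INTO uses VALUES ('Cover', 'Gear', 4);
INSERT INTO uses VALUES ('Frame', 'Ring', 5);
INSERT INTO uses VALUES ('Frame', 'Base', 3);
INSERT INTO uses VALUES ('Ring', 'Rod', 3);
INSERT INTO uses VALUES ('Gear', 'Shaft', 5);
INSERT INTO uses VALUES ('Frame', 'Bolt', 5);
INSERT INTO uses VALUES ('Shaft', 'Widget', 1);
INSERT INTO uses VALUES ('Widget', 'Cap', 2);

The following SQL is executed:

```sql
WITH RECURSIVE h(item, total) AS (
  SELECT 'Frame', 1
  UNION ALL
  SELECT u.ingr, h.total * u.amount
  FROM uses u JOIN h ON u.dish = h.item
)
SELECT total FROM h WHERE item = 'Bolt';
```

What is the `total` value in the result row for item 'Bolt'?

Base: (Frame, total=1).
Iteration 1: components of {Frame} -> Base = 1*3 = 3, Bolt = 1*5 = 5, Ring = 1*5 = 5.
Iteration 2: components of {Base,Bolt,Ring} -> Rod = 5*3 = 15.
Iteration 3: no further components; recursion stops.

5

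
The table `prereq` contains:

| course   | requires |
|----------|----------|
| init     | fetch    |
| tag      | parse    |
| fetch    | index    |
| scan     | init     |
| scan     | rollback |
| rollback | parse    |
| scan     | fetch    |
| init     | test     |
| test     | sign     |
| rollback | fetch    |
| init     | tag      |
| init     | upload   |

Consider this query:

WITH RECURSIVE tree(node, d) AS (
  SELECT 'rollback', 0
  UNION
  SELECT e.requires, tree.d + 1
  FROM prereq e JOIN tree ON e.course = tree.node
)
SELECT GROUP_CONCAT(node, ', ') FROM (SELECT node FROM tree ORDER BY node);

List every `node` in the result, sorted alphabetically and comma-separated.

Base: (rollback, d=0).
Iteration 1: edges from {rollback} -> (fetch, d=1), (parse, d=1).
Iteration 2: edges from {fetch,parse} -> (index, d=2).
Iteration 3: no outgoing edges from {index}; recursion stops.

fetch, index, parse, rollback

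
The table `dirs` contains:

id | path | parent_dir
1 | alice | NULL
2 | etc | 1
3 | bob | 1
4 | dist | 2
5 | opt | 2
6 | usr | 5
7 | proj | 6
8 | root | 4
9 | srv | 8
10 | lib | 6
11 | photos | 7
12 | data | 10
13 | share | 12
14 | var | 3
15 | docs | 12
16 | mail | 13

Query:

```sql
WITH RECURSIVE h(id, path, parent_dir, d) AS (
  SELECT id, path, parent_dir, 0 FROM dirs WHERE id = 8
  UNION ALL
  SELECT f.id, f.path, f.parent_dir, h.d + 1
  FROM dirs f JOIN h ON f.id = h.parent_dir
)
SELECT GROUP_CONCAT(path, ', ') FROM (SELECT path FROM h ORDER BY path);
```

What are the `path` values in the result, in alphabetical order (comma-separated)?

alice, dist, etc, root

Base: id=8 (root), parent_dir=4, d 0.
Iteration 1: join on id=4 -> dist (id 4, parent_dir=2, d 1).
Iteration 2: join on id=2 -> etc (id 2, parent_dir=1, d 2).
Iteration 3: join on id=1 -> alice (id 1, parent_dir=NULL, d 3).
Iteration 4: parent_dir is NULL; no match; recursion stops.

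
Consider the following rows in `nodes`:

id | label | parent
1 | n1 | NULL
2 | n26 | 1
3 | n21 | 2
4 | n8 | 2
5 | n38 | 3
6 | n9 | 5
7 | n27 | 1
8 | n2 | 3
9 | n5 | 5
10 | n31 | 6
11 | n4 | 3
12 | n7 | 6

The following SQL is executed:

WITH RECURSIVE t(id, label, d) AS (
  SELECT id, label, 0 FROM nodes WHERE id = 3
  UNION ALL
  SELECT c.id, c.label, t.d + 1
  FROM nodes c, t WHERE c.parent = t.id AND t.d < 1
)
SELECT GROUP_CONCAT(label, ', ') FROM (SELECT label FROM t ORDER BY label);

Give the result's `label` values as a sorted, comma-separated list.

Base: id=3 (n21) at d 0.
Iteration 1: rows with parent in {3} -> n38 (id 5, d 1), n2 (id 8, d 1), n4 (id 11, d 1).
Iteration 2: d < 1 fails for all current rows; recursion stops.

n2, n21, n38, n4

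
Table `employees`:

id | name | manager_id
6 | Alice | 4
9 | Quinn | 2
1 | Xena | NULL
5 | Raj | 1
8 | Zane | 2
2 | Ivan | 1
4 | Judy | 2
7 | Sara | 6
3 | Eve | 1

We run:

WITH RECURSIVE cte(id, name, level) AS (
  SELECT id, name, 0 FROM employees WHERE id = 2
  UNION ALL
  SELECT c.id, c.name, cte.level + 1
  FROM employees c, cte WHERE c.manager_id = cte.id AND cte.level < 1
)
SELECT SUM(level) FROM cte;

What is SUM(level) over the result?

Base: id=2 (Ivan) at level 0.
Iteration 1: rows with manager_id in {2} -> Judy (id 4, level 1), Zane (id 8, level 1), Quinn (id 9, level 1).
Iteration 2: level < 1 fails for all current rows; recursion stops.
SUM(level) = 0 + 1 + 1 + 1 = 3.

3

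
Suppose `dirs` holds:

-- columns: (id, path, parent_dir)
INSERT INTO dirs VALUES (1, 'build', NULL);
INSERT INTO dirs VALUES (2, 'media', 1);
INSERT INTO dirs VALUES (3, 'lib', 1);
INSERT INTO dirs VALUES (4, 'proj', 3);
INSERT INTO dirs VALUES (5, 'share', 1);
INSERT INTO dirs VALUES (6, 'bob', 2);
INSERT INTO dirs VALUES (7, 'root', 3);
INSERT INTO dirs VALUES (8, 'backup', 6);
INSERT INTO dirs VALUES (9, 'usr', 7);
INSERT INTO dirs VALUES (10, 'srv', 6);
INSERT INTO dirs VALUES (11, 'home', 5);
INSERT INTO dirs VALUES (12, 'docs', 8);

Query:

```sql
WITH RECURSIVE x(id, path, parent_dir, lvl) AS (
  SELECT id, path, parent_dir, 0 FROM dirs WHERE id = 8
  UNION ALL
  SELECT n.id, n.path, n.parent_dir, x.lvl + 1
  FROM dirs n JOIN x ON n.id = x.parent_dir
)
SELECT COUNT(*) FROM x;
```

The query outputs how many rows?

4

Base: id=8 (backup), parent_dir=6, lvl 0.
Iteration 1: join on id=6 -> bob (id 6, parent_dir=2, lvl 1).
Iteration 2: join on id=2 -> media (id 2, parent_dir=1, lvl 2).
Iteration 3: join on id=1 -> build (id 1, parent_dir=NULL, lvl 3).
Iteration 4: parent_dir is NULL; no match; recursion stops.
Total rows emitted: 4.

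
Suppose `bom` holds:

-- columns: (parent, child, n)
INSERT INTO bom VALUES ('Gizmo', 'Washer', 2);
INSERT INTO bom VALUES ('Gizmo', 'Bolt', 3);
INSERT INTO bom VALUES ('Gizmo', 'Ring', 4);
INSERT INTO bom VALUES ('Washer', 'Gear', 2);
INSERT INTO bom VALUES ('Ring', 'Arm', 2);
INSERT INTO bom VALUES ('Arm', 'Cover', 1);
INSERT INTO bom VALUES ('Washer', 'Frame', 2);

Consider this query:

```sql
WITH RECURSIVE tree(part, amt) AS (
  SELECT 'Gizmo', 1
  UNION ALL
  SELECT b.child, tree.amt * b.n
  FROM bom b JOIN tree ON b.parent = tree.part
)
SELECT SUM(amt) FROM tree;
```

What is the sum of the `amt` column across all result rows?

Base: (Gizmo, amt=1).
Iteration 1: components of {Gizmo} -> Bolt = 1*3 = 3, Ring = 1*4 = 4, Washer = 1*2 = 2.
Iteration 2: components of {Bolt,Ring,Washer} -> Arm = 4*2 = 8, Frame = 2*2 = 4, Gear = 2*2 = 4.
Iteration 3: components of {Arm,Frame,Gear} -> Cover = 8*1 = 8.
Iteration 4: no further components; recursion stops.
SUM(amt) = 1 + 2 + 3 + 4 + 4 + 4 + 8 + 8 = 34.

34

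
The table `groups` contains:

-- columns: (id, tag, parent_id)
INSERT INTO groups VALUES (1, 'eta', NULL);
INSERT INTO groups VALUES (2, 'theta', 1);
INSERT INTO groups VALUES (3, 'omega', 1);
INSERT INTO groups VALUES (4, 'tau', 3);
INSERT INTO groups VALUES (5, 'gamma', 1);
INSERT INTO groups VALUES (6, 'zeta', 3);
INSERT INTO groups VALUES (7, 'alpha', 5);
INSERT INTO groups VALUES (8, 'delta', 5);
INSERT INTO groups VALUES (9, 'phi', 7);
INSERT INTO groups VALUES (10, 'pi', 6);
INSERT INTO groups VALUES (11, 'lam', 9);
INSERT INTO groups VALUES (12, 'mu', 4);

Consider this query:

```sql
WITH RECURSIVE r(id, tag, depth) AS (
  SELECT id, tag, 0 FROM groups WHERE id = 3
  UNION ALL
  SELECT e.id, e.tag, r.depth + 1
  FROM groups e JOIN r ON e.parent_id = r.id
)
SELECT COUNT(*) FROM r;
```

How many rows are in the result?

Base: id=3 (omega) at depth 0.
Iteration 1: rows with parent_id in {3} -> tau (id 4, depth 1), zeta (id 6, depth 1).
Iteration 2: rows with parent_id in {4,6} -> pi (id 10, depth 2), mu (id 12, depth 2).
Iteration 3: no rows with parent_id in {10,12}; recursion stops.
Total rows emitted: 5.

5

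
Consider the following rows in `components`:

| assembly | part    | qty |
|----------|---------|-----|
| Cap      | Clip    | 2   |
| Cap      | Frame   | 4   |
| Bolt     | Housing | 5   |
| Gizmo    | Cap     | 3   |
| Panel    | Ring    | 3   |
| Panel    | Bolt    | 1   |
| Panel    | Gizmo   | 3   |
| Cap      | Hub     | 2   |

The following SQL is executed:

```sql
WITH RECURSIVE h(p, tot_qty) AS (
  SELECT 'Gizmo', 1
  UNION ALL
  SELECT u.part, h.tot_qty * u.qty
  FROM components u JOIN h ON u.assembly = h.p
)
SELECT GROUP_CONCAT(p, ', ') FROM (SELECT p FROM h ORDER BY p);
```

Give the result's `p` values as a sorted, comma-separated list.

Base: (Gizmo, tot_qty=1).
Iteration 1: components of {Gizmo} -> Cap = 1*3 = 3.
Iteration 2: components of {Cap} -> Clip = 3*2 = 6, Frame = 3*4 = 12, Hub = 3*2 = 6.
Iteration 3: no further components; recursion stops.

Cap, Clip, Frame, Gizmo, Hub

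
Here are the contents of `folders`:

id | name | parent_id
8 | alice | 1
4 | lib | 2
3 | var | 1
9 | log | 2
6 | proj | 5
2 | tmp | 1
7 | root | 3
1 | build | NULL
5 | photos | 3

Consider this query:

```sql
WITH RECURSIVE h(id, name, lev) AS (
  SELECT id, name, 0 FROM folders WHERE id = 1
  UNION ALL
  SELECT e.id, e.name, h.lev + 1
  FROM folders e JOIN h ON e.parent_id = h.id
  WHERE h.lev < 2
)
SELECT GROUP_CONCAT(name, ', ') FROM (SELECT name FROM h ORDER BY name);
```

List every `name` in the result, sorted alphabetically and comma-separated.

alice, build, lib, log, photos, root, tmp, var

Base: id=1 (build) at lev 0.
Iteration 1: rows with parent_id in {1} -> tmp (id 2, lev 1), var (id 3, lev 1), alice (id 8, lev 1).
Iteration 2: rows with parent_id in {2,3,8} -> lib (id 4, lev 2), photos (id 5, lev 2), root (id 7, lev 2), log (id 9, lev 2).
Iteration 3: lev < 2 fails for all current rows; recursion stops.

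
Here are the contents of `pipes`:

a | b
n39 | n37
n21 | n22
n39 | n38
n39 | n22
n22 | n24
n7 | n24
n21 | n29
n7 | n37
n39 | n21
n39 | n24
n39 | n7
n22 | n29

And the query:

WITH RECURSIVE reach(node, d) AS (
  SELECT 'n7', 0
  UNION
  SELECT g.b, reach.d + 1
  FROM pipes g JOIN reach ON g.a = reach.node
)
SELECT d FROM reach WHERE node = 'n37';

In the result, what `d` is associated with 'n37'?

1

Base: (n7, d=0).
Iteration 1: edges from {n7} -> (n24, d=1), (n37, d=1).
Iteration 2: no outgoing edges from {n24,n37}; recursion stops.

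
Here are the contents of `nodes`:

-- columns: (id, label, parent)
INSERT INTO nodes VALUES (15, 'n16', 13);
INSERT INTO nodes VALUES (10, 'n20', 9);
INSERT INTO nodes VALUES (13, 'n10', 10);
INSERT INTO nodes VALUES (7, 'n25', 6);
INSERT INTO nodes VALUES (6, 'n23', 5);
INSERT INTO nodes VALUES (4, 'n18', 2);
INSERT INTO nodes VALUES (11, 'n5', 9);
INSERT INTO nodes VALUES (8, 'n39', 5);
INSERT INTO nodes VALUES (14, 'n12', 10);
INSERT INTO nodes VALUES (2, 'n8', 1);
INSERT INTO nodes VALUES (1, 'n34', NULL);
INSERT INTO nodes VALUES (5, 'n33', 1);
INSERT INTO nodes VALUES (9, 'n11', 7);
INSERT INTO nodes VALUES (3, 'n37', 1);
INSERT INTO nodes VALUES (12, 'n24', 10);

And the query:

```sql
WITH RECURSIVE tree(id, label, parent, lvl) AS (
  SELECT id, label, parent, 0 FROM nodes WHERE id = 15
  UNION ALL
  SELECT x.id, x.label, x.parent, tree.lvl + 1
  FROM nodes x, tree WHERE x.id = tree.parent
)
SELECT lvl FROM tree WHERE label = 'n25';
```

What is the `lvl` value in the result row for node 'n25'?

4

Base: id=15 (n16), parent=13, lvl 0.
Iteration 1: join on id=13 -> n10 (id 13, parent=10, lvl 1).
Iteration 2: join on id=10 -> n20 (id 10, parent=9, lvl 2).
Iteration 3: join on id=9 -> n11 (id 9, parent=7, lvl 3).
Iteration 4: join on id=7 -> n25 (id 7, parent=6, lvl 4).
Iteration 5: join on id=6 -> n23 (id 6, parent=5, lvl 5).
Iteration 6: join on id=5 -> n33 (id 5, parent=1, lvl 6).
Iteration 7: join on id=1 -> n34 (id 1, parent=NULL, lvl 7).
Iteration 8: parent is NULL; no match; recursion stops.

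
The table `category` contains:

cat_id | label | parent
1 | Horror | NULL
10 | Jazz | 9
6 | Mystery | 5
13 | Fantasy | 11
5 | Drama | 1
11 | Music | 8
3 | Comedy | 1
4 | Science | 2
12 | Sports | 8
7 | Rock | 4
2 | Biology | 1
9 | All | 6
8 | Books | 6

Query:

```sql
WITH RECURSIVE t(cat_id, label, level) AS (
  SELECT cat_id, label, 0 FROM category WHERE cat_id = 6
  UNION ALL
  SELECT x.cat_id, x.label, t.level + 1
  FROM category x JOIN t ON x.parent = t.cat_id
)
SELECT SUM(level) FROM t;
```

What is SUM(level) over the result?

11

Base: cat_id=6 (Mystery) at level 0.
Iteration 1: rows with parent in {6} -> Books (id 8, level 1), All (id 9, level 1).
Iteration 2: rows with parent in {8,9} -> Jazz (id 10, level 2), Music (id 11, level 2), Sports (id 12, level 2).
Iteration 3: rows with parent in {10,11,12} -> Fantasy (id 13, level 3).
Iteration 4: no rows with parent in {13}; recursion stops.
SUM(level) = 0 + 1 + 1 + 2 + 2 + 2 + 3 = 11.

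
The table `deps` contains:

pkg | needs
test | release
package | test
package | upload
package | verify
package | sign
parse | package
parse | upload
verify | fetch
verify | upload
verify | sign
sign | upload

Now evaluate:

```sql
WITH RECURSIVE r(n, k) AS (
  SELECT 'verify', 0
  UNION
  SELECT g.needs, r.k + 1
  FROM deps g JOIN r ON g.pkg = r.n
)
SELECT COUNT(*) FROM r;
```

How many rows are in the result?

Base: (verify, k=0).
Iteration 1: edges from {verify} -> (fetch, k=1), (sign, k=1), (upload, k=1).
Iteration 2: edges from {fetch,sign,upload} -> (upload, k=2).
Iteration 3: no outgoing edges from {upload}; recursion stops.
Total rows emitted: 5.

5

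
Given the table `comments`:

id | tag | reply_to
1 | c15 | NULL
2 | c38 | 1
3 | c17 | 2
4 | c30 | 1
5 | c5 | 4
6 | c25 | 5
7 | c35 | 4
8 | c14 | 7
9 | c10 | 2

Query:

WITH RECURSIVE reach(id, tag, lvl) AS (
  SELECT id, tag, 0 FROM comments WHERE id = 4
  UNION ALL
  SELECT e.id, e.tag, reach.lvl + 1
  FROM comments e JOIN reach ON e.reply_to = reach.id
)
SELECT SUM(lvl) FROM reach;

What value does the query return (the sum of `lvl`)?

6

Base: id=4 (c30) at lvl 0.
Iteration 1: rows with reply_to in {4} -> c5 (id 5, lvl 1), c35 (id 7, lvl 1).
Iteration 2: rows with reply_to in {5,7} -> c25 (id 6, lvl 2), c14 (id 8, lvl 2).
Iteration 3: no rows with reply_to in {6,8}; recursion stops.
SUM(lvl) = 0 + 1 + 1 + 2 + 2 = 6.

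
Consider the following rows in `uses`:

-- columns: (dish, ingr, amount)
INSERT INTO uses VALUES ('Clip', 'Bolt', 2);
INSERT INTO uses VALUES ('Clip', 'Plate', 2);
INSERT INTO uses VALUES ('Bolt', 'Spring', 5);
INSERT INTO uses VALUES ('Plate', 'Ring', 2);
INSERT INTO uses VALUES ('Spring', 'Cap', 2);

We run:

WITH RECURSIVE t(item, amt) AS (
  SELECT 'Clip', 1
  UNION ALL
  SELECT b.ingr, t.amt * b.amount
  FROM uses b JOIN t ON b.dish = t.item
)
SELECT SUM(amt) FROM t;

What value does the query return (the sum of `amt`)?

Base: (Clip, amt=1).
Iteration 1: components of {Clip} -> Bolt = 1*2 = 2, Plate = 1*2 = 2.
Iteration 2: components of {Bolt,Plate} -> Ring = 2*2 = 4, Spring = 2*5 = 10.
Iteration 3: components of {Ring,Spring} -> Cap = 10*2 = 20.
Iteration 4: no further components; recursion stops.
SUM(amt) = 1 + 2 + 2 + 10 + 4 + 20 = 39.

39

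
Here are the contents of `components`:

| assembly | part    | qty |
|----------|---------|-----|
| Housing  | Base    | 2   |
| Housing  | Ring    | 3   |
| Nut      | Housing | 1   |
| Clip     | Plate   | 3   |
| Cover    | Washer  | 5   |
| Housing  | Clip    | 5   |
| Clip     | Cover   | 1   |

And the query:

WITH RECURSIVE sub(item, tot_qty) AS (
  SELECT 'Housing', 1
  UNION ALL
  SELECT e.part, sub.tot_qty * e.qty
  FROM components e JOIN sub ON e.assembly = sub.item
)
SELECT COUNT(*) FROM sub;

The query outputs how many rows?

7

Base: (Housing, tot_qty=1).
Iteration 1: components of {Housing} -> Base = 1*2 = 2, Clip = 1*5 = 5, Ring = 1*3 = 3.
Iteration 2: components of {Base,Clip,Ring} -> Cover = 5*1 = 5, Plate = 5*3 = 15.
Iteration 3: components of {Cover,Plate} -> Washer = 5*5 = 25.
Iteration 4: no further components; recursion stops.
Total rows emitted: 7.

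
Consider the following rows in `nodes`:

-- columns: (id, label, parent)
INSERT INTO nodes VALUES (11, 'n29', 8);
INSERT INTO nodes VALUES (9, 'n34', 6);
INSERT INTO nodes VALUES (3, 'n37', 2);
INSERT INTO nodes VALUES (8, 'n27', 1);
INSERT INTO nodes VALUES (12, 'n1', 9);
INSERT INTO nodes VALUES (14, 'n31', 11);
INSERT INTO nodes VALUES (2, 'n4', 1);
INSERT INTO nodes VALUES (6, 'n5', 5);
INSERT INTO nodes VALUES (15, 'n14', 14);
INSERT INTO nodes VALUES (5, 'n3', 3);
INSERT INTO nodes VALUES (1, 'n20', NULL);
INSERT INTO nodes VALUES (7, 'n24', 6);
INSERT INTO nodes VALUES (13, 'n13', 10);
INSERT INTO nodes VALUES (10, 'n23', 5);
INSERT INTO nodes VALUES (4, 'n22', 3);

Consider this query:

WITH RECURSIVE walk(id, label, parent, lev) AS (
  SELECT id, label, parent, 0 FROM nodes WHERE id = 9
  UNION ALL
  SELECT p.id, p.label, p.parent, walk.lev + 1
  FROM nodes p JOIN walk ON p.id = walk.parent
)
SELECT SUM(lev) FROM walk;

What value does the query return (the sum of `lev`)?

15

Base: id=9 (n34), parent=6, lev 0.
Iteration 1: join on id=6 -> n5 (id 6, parent=5, lev 1).
Iteration 2: join on id=5 -> n3 (id 5, parent=3, lev 2).
Iteration 3: join on id=3 -> n37 (id 3, parent=2, lev 3).
Iteration 4: join on id=2 -> n4 (id 2, parent=1, lev 4).
Iteration 5: join on id=1 -> n20 (id 1, parent=NULL, lev 5).
Iteration 6: parent is NULL; no match; recursion stops.
SUM(lev) = 0 + 1 + 2 + 3 + 4 + 5 = 15.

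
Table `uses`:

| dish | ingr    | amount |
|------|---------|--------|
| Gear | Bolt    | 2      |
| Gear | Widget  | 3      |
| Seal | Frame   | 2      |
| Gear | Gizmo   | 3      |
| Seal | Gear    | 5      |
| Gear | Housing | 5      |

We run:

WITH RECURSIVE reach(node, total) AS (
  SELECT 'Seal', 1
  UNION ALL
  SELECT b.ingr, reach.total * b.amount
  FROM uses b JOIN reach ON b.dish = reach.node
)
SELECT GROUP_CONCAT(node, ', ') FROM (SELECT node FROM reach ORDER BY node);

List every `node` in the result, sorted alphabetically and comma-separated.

Base: (Seal, total=1).
Iteration 1: components of {Seal} -> Frame = 1*2 = 2, Gear = 1*5 = 5.
Iteration 2: components of {Frame,Gear} -> Bolt = 5*2 = 10, Gizmo = 5*3 = 15, Housing = 5*5 = 25, Widget = 5*3 = 15.
Iteration 3: no further components; recursion stops.

Bolt, Frame, Gear, Gizmo, Housing, Seal, Widget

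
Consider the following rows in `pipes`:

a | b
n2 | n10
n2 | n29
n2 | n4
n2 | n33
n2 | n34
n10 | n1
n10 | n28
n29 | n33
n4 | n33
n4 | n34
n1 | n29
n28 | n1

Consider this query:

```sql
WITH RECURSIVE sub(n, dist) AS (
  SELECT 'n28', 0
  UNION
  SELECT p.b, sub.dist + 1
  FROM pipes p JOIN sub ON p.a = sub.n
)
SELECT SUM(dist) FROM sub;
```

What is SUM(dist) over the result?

Base: (n28, dist=0).
Iteration 1: edges from {n28} -> (n1, dist=1).
Iteration 2: edges from {n1} -> (n29, dist=2).
Iteration 3: edges from {n29} -> (n33, dist=3).
Iteration 4: no outgoing edges from {n33}; recursion stops.
SUM(dist) = 0 + 1 + 2 + 3 = 6.

6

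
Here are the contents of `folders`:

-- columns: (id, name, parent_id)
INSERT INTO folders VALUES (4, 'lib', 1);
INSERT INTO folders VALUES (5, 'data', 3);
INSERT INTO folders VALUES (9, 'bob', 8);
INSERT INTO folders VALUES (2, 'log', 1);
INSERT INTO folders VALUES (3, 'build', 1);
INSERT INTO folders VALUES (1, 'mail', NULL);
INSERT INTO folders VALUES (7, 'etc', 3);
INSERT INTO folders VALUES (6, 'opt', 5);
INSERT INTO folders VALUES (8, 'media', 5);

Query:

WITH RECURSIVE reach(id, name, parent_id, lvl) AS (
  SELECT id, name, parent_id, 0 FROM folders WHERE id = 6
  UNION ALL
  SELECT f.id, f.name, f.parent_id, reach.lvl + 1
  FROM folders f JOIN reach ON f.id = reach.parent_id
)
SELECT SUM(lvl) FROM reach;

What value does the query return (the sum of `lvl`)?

6

Base: id=6 (opt), parent_id=5, lvl 0.
Iteration 1: join on id=5 -> data (id 5, parent_id=3, lvl 1).
Iteration 2: join on id=3 -> build (id 3, parent_id=1, lvl 2).
Iteration 3: join on id=1 -> mail (id 1, parent_id=NULL, lvl 3).
Iteration 4: parent_id is NULL; no match; recursion stops.
SUM(lvl) = 0 + 1 + 2 + 3 = 6.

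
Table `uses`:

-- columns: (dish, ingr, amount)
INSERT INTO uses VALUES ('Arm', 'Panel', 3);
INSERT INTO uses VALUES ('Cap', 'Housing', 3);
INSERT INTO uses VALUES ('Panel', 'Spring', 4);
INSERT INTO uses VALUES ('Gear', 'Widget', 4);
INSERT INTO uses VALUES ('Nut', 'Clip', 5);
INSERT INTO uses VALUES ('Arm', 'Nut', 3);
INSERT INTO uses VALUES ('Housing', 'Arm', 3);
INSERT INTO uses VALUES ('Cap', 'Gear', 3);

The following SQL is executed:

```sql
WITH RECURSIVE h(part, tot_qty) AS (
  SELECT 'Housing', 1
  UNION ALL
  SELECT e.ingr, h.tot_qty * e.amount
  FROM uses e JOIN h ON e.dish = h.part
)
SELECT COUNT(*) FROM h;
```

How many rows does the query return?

6

Base: (Housing, tot_qty=1).
Iteration 1: components of {Housing} -> Arm = 1*3 = 3.
Iteration 2: components of {Arm} -> Nut = 3*3 = 9, Panel = 3*3 = 9.
Iteration 3: components of {Nut,Panel} -> Clip = 9*5 = 45, Spring = 9*4 = 36.
Iteration 4: no further components; recursion stops.
Total rows emitted: 6.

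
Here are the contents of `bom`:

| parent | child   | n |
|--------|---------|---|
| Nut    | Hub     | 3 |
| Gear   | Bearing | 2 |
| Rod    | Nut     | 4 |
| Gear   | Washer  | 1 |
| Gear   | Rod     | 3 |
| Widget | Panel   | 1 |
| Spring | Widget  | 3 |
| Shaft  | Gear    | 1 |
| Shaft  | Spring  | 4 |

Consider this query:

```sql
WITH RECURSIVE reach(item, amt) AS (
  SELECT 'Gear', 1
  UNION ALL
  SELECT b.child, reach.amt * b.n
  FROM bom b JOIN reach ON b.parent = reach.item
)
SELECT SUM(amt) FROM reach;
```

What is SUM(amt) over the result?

Base: (Gear, amt=1).
Iteration 1: components of {Gear} -> Bearing = 1*2 = 2, Rod = 1*3 = 3, Washer = 1*1 = 1.
Iteration 2: components of {Bearing,Rod,Washer} -> Nut = 3*4 = 12.
Iteration 3: components of {Nut} -> Hub = 12*3 = 36.
Iteration 4: no further components; recursion stops.
SUM(amt) = 1 + 1 + 3 + 2 + 12 + 36 = 55.

55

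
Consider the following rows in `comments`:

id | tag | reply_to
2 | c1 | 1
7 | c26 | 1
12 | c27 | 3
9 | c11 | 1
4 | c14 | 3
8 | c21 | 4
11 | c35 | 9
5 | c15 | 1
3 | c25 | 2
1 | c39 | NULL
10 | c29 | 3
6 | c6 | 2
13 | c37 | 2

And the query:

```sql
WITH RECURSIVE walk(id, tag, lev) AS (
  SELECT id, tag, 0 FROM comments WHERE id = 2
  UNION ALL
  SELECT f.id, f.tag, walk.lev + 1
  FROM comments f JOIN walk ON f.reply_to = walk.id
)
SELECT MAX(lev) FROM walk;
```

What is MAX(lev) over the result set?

3

Base: id=2 (c1) at lev 0.
Iteration 1: rows with reply_to in {2} -> c25 (id 3, lev 1), c6 (id 6, lev 1), c37 (id 13, lev 1).
Iteration 2: rows with reply_to in {3,6,13} -> c14 (id 4, lev 2), c29 (id 10, lev 2), c27 (id 12, lev 2).
Iteration 3: rows with reply_to in {4,10,12} -> c21 (id 8, lev 3).
Iteration 4: no rows with reply_to in {8}; recursion stops.
lev values: 0, 1, 1, 1, 2, 2, 2, 3; the maximum is 3.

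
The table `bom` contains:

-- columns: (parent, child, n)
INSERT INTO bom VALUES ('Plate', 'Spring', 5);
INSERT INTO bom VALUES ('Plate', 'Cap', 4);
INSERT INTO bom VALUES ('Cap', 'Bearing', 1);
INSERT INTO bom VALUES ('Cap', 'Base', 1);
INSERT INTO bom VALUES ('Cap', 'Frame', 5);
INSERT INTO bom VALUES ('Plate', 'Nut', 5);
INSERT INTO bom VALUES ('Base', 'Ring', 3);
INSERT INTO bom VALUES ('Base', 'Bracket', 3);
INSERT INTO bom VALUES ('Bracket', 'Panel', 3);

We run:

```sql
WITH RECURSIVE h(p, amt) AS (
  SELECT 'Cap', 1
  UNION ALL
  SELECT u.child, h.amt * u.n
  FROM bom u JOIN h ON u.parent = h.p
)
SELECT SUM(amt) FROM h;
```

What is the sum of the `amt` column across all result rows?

Base: (Cap, amt=1).
Iteration 1: components of {Cap} -> Base = 1*1 = 1, Bearing = 1*1 = 1, Frame = 1*5 = 5.
Iteration 2: components of {Base,Bearing,Frame} -> Bracket = 1*3 = 3, Ring = 1*3 = 3.
Iteration 3: components of {Bracket,Ring} -> Panel = 3*3 = 9.
Iteration 4: no further components; recursion stops.
SUM(amt) = 1 + 1 + 1 + 5 + 3 + 3 + 9 = 23.

23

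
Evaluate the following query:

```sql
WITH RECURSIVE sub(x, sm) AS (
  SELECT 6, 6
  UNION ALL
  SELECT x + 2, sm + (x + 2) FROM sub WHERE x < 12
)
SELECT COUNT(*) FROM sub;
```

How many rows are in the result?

Base: x=6, sm=6.
Iteration 1: 6 < 12 holds -> x = 6 + 2 = 8, sm = 6 + 8 = 14.
Iteration 2: 8 < 12 holds -> x = 8 + 2 = 10, sm = 14 + 10 = 24.
Iteration 3: 10 < 12 holds -> x = 10 + 2 = 12, sm = 24 + 12 = 36.
Iteration 4: 12 < 12 fails; recursion stops.
Total rows emitted: 4.

4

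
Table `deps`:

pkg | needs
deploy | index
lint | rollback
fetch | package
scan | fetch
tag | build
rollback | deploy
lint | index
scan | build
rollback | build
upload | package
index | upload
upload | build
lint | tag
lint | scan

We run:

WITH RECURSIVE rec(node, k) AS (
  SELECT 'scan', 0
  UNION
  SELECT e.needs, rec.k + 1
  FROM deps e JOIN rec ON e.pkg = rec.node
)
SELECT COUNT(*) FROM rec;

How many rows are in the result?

Base: (scan, k=0).
Iteration 1: edges from {scan} -> (build, k=1), (fetch, k=1).
Iteration 2: edges from {build,fetch} -> (package, k=2).
Iteration 3: no outgoing edges from {package}; recursion stops.
Total rows emitted: 4.

4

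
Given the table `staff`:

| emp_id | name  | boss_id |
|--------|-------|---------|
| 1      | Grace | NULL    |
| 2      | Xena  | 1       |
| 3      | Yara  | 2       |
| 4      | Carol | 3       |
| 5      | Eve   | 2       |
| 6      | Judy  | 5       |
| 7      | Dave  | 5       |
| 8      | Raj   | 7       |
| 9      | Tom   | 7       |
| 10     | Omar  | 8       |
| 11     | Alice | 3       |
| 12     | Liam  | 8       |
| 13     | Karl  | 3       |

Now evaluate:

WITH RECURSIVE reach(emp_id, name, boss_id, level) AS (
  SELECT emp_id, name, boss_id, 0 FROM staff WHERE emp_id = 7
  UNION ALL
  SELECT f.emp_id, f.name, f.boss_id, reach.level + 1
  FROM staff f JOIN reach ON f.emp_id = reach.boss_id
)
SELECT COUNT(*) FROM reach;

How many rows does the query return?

4

Base: emp_id=7 (Dave), boss_id=5, level 0.
Iteration 1: join on emp_id=5 -> Eve (id 5, boss_id=2, level 1).
Iteration 2: join on emp_id=2 -> Xena (id 2, boss_id=1, level 2).
Iteration 3: join on emp_id=1 -> Grace (id 1, boss_id=NULL, level 3).
Iteration 4: boss_id is NULL; no match; recursion stops.
Total rows emitted: 4.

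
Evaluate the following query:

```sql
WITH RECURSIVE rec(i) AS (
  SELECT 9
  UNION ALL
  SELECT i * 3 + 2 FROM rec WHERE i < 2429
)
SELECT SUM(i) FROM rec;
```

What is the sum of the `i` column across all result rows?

3634

Base: i=9.
Iteration 1: 9 < 2429 holds -> i = 9 * 3 + 2 = 29.
Iteration 2: 29 < 2429 holds -> i = 29 * 3 + 2 = 89.
Iteration 3: 89 < 2429 holds -> i = 89 * 3 + 2 = 269.
Iteration 4: 269 < 2429 holds -> i = 269 * 3 + 2 = 809.
Iteration 5: 809 < 2429 holds -> i = 809 * 3 + 2 = 2429.
Iteration 6: 2429 < 2429 fails; recursion stops.
SUM(i) = 9 + 29 + 89 + 269 + 809 + 2429 = 3634.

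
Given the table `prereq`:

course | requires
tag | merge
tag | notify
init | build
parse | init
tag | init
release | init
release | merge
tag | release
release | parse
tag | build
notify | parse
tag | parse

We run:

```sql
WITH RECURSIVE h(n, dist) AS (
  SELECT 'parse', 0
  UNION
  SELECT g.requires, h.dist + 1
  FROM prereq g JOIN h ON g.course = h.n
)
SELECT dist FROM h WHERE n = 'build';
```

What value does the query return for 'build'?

Base: (parse, dist=0).
Iteration 1: edges from {parse} -> (init, dist=1).
Iteration 2: edges from {init} -> (build, dist=2).
Iteration 3: no outgoing edges from {build}; recursion stops.

2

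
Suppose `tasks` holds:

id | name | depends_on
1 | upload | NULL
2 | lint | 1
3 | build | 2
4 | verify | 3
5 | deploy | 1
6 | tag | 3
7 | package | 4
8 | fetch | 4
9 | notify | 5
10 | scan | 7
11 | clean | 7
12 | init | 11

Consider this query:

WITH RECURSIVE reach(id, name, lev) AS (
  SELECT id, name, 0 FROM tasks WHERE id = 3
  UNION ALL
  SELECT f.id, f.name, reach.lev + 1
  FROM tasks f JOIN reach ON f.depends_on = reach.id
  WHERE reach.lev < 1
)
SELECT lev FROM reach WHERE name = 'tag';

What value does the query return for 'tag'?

Base: id=3 (build) at lev 0.
Iteration 1: rows with depends_on in {3} -> verify (id 4, lev 1), tag (id 6, lev 1).
Iteration 2: lev < 1 fails for all current rows; recursion stops.

1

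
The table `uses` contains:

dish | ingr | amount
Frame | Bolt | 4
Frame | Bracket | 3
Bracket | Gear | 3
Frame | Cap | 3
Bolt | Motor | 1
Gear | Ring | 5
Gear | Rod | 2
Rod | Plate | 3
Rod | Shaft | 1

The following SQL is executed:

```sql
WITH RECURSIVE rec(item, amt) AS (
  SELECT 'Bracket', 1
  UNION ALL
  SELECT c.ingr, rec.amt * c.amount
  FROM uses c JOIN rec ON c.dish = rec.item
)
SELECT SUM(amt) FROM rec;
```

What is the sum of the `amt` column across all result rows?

Base: (Bracket, amt=1).
Iteration 1: components of {Bracket} -> Gear = 1*3 = 3.
Iteration 2: components of {Gear} -> Ring = 3*5 = 15, Rod = 3*2 = 6.
Iteration 3: components of {Ring,Rod} -> Plate = 6*3 = 18, Shaft = 6*1 = 6.
Iteration 4: no further components; recursion stops.
SUM(amt) = 1 + 3 + 15 + 6 + 18 + 6 = 49.

49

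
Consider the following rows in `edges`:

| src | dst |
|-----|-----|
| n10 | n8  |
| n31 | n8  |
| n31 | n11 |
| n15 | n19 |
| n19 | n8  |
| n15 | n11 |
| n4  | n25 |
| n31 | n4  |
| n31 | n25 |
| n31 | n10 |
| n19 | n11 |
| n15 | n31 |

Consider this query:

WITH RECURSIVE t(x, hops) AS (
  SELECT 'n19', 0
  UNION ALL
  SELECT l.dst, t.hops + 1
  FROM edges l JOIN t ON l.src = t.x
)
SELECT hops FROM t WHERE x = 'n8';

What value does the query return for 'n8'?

1

Base: (n19, hops=0).
Iteration 1: edges from {n19} -> (n11, hops=1), (n8, hops=1).
Iteration 2: no outgoing edges from {n11,n8}; recursion stops.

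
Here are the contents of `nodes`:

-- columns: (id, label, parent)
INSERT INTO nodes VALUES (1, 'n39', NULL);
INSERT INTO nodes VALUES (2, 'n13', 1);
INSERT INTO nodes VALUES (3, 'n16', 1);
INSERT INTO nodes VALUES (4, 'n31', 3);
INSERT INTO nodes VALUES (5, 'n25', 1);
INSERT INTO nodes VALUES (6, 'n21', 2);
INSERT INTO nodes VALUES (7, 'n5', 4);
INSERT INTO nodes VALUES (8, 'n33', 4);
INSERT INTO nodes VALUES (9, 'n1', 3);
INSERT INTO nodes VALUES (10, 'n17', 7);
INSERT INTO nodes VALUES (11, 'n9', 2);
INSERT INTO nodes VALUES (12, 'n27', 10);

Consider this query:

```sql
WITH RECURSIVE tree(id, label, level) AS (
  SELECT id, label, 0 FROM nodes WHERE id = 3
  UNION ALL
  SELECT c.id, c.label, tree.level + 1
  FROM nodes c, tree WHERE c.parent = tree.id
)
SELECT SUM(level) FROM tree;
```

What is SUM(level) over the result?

Base: id=3 (n16) at level 0.
Iteration 1: rows with parent in {3} -> n31 (id 4, level 1), n1 (id 9, level 1).
Iteration 2: rows with parent in {4,9} -> n5 (id 7, level 2), n33 (id 8, level 2).
Iteration 3: rows with parent in {7,8} -> n17 (id 10, level 3).
Iteration 4: rows with parent in {10} -> n27 (id 12, level 4).
Iteration 5: no rows with parent in {12}; recursion stops.
SUM(level) = 0 + 1 + 1 + 2 + 2 + 3 + 4 = 13.

13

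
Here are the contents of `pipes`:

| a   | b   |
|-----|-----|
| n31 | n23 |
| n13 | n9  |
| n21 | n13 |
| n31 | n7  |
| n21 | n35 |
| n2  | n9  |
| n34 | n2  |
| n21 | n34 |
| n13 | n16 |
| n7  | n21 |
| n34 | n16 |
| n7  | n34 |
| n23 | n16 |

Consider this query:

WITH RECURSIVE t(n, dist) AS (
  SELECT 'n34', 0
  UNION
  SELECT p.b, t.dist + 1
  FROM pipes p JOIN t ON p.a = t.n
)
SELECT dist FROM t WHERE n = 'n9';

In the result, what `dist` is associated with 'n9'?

2

Base: (n34, dist=0).
Iteration 1: edges from {n34} -> (n16, dist=1), (n2, dist=1).
Iteration 2: edges from {n16,n2} -> (n9, dist=2).
Iteration 3: no outgoing edges from {n9}; recursion stops.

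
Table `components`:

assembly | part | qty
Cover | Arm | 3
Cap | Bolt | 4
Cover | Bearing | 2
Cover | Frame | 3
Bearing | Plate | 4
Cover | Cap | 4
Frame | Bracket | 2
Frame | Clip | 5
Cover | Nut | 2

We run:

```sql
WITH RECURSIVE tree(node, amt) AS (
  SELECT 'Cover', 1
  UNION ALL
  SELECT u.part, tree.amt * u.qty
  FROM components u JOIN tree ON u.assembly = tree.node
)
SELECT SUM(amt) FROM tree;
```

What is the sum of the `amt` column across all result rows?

60

Base: (Cover, amt=1).
Iteration 1: components of {Cover} -> Arm = 1*3 = 3, Bearing = 1*2 = 2, Cap = 1*4 = 4, Frame = 1*3 = 3, Nut = 1*2 = 2.
Iteration 2: components of {Arm,Bearing,Cap,Frame,Nut} -> Bolt = 4*4 = 16, Bracket = 3*2 = 6, Clip = 3*5 = 15, Plate = 2*4 = 8.
Iteration 3: no further components; recursion stops.
SUM(amt) = 1 + 2 + 3 + 4 + 2 + 3 + 15 + 6 + 16 + 8 = 60.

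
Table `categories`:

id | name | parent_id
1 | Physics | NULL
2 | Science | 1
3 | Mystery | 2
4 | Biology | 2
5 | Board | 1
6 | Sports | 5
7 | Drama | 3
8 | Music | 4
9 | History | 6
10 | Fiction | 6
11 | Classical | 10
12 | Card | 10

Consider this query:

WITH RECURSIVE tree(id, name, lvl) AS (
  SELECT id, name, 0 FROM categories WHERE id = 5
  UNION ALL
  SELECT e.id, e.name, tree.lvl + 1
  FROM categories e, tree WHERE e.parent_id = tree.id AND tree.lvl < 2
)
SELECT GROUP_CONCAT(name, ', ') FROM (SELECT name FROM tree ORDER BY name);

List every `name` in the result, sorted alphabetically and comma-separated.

Base: id=5 (Board) at lvl 0.
Iteration 1: rows with parent_id in {5} -> Sports (id 6, lvl 1).
Iteration 2: rows with parent_id in {6} -> History (id 9, lvl 2), Fiction (id 10, lvl 2).
Iteration 3: lvl < 2 fails for all current rows; recursion stops.

Board, Fiction, History, Sports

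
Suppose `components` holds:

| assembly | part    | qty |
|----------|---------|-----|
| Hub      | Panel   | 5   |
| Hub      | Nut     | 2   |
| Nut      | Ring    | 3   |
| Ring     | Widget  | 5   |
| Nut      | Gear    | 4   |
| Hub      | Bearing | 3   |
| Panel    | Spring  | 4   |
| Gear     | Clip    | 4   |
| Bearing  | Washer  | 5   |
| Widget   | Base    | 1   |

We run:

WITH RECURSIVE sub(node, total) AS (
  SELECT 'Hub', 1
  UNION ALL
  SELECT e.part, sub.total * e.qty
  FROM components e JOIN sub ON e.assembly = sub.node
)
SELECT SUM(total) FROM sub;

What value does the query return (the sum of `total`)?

Base: (Hub, total=1).
Iteration 1: components of {Hub} -> Bearing = 1*3 = 3, Nut = 1*2 = 2, Panel = 1*5 = 5.
Iteration 2: components of {Bearing,Nut,Panel} -> Gear = 2*4 = 8, Ring = 2*3 = 6, Spring = 5*4 = 20, Washer = 3*5 = 15.
Iteration 3: components of {Gear,Ring,Spring,Washer} -> Clip = 8*4 = 32, Widget = 6*5 = 30.
Iteration 4: components of {Clip,Widget} -> Base = 30*1 = 30.
Iteration 5: no further components; recursion stops.
SUM(total) = 1 + 5 + 2 + 3 + 20 + 6 + 8 + 15 + 30 + 32 + 30 = 152.

152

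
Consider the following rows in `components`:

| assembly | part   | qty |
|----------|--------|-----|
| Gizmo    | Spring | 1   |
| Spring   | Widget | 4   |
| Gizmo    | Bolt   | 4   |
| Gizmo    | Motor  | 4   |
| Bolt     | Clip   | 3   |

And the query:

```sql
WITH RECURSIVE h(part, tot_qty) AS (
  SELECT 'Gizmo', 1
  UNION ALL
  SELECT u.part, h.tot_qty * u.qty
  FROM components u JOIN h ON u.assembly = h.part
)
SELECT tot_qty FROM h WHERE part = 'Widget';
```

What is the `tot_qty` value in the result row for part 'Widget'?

Base: (Gizmo, tot_qty=1).
Iteration 1: components of {Gizmo} -> Bolt = 1*4 = 4, Motor = 1*4 = 4, Spring = 1*1 = 1.
Iteration 2: components of {Bolt,Motor,Spring} -> Clip = 4*3 = 12, Widget = 1*4 = 4.
Iteration 3: no further components; recursion stops.

4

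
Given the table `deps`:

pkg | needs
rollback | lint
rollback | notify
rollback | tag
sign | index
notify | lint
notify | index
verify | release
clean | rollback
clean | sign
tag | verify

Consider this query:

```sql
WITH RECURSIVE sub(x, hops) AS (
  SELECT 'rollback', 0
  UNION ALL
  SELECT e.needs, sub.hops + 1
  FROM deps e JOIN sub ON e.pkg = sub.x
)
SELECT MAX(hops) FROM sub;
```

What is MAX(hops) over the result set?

Base: (rollback, hops=0).
Iteration 1: edges from {rollback} -> (lint, hops=1), (notify, hops=1), (tag, hops=1).
Iteration 2: edges from {lint,notify,tag} -> (index, hops=2), (lint, hops=2), (verify, hops=2).
Iteration 3: edges from {index,lint,verify} -> (release, hops=3).
Iteration 4: no outgoing edges from {release}; recursion stops.
hops values: 0, 1, 1, 1, 2, 2, 2, 3; the maximum is 3.

3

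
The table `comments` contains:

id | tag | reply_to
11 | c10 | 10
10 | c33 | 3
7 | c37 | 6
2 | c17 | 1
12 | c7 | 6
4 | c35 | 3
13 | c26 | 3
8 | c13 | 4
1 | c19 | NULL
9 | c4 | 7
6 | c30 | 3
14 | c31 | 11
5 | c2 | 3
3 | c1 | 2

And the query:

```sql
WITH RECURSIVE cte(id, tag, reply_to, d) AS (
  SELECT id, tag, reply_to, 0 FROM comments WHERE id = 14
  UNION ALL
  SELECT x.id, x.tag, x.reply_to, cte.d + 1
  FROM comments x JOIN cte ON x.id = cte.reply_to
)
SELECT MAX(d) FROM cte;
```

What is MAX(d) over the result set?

Base: id=14 (c31), reply_to=11, d 0.
Iteration 1: join on id=11 -> c10 (id 11, reply_to=10, d 1).
Iteration 2: join on id=10 -> c33 (id 10, reply_to=3, d 2).
Iteration 3: join on id=3 -> c1 (id 3, reply_to=2, d 3).
Iteration 4: join on id=2 -> c17 (id 2, reply_to=1, d 4).
Iteration 5: join on id=1 -> c19 (id 1, reply_to=NULL, d 5).
Iteration 6: reply_to is NULL; no match; recursion stops.
d values: 0, 1, 2, 3, 4, 5; the maximum is 5.

5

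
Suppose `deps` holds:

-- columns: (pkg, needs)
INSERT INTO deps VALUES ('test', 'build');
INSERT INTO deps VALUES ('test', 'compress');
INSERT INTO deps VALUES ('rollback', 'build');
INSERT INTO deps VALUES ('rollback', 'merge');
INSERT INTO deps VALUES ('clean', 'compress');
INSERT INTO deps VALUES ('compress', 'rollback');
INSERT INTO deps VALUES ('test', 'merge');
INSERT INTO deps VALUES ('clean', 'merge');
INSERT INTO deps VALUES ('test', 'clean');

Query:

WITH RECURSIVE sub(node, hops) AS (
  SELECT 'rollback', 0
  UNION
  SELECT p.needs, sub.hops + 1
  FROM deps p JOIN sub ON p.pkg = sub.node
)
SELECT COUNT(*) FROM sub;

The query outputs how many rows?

3

Base: (rollback, hops=0).
Iteration 1: edges from {rollback} -> (build, hops=1), (merge, hops=1).
Iteration 2: no outgoing edges from {build,merge}; recursion stops.
Total rows emitted: 3.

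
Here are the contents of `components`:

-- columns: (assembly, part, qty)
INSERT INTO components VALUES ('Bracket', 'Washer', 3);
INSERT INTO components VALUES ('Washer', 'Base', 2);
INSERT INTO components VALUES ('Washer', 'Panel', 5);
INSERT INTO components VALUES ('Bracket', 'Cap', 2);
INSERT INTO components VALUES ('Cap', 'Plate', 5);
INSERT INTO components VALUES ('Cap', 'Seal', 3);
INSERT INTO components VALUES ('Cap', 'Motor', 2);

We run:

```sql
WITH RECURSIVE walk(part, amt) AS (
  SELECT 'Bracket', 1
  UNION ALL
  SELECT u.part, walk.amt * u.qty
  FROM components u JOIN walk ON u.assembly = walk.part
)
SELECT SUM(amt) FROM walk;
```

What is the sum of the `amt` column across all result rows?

47

Base: (Bracket, amt=1).
Iteration 1: components of {Bracket} -> Cap = 1*2 = 2, Washer = 1*3 = 3.
Iteration 2: components of {Cap,Washer} -> Base = 3*2 = 6, Motor = 2*2 = 4, Panel = 3*5 = 15, Plate = 2*5 = 10, Seal = 2*3 = 6.
Iteration 3: no further components; recursion stops.
SUM(amt) = 1 + 3 + 2 + 6 + 15 + 10 + 6 + 4 = 47.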